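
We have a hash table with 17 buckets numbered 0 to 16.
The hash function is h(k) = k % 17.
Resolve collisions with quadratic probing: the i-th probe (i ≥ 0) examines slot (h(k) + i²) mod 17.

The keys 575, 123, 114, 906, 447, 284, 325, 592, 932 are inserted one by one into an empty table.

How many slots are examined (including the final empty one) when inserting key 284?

2

575: h=14 → slot 14
123: h=4 → slot 4
114: h=12 → slot 12
906: h=5 → slot 5
447: h=5, probe 5,6 → slot 6
284: h=12, probe 12,13 → slot 13
325: h=2 → slot 2
592: h=14, probe 14,15 → slot 15
932: h=14, probe 14,15,1 → slot 1
Table: [_, 932, 325, _, 123, 906, 447, _, _, _, _, _, 114, 284, 575, 592, _]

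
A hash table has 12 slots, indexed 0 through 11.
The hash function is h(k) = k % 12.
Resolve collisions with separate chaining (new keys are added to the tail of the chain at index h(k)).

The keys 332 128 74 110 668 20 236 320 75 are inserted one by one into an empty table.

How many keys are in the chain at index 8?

6

Insert 332: h=8, bucket 8 empty -> new chain.
Insert 128: h=8, bucket 8 nonempty -> append to chain.
Insert 74: h=2, bucket 2 empty -> new chain.
Insert 110: h=2, bucket 2 nonempty -> append to chain.
Insert 668: h=8, bucket 8 nonempty -> append to chain.
Insert 20: h=8, bucket 8 nonempty -> append to chain.
Insert 236: h=8, bucket 8 nonempty -> append to chain.
Insert 320: h=8, bucket 8 nonempty -> append to chain.
Insert 75: h=3, bucket 3 empty -> new chain.
Final buckets:
0: .
1: .
2: 74 -> 110
3: 75
4: .
5: .
6: .
7: .
8: 332 -> 128 -> 668 -> 20 -> 236 -> 320
9: .
10: .
11: .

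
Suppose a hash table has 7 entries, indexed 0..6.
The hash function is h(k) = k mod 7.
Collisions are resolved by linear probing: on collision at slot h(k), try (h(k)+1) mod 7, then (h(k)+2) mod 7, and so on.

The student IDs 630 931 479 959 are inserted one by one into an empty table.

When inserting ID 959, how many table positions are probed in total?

3

630: h=0 -> slot 0
931: h=0, probe 0,1 -> slot 1
479: h=3 -> slot 3
959: h=0, probe 0,1,2 -> slot 2
Table: [630, 931, 959, 479, —, —, —]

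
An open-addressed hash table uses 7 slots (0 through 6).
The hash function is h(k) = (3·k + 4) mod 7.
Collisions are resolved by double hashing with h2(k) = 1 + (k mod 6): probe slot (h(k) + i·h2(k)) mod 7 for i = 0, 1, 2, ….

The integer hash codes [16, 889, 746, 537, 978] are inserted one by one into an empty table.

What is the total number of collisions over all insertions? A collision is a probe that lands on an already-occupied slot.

16 hashes to 3; slot 3 is free => place at 3.
889 hashes to 4; slot 4 is free => place at 4.
746 hashes to 2; slot 2 is free => place at 2.
537 hashes to 5; slot 5 is free => place at 5.
978 hashes to 5, h2=1; 5 taken => place at 6.
Table: [∅, ∅, 746, 16, 889, 537, 978]

1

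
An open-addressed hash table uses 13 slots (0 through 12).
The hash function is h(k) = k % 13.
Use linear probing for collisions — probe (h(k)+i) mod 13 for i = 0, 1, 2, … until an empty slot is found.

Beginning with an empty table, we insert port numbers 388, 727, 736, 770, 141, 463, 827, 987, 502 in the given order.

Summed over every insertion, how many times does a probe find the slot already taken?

14

Insert 388: h=11, slot 11 empty → index 11.
Insert 727: h=12, slot 12 empty → index 12.
Insert 736: h=8, slot 8 empty → index 8.
Insert 770: h=3, slot 3 empty → index 3.
Insert 141: h=11, slots 11,12 occupied → index 0.
Insert 463: h=8, slot 8 occupied → index 9.
Insert 827: h=8, slots 8,9 occupied → index 10.
Insert 987: h=12, slots 12,0 occupied → index 1.
Insert 502: h=8, slots 8,9,10,11,12,0,1 occupied → index 2.
Table: [141, 987, 502, 770, _, _, _, _, 736, 463, 827, 388, 727]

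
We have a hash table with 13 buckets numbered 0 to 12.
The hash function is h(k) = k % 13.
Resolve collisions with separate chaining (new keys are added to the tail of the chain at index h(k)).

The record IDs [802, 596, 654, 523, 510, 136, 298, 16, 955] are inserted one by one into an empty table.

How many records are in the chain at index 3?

3

802 → bucket 9
596 → bucket 11
654 → bucket 4
523 → bucket 3
510 → bucket 3 (collision)
136 → bucket 6
298 → bucket 12
16 → bucket 3 (collision)
955 → bucket 6 (collision)
Final buckets:
0: —
1: —
2: —
3: 523 -> 510 -> 16
4: 654
5: —
6: 136 -> 955
7: —
8: —
9: 802
10: —
11: 596
12: 298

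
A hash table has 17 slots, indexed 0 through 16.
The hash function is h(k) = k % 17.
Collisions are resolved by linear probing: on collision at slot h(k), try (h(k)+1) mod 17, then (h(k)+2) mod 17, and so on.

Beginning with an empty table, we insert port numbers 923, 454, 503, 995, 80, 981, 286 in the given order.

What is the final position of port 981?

14

Insert 923: h=5, slot 5 empty → index 5.
Insert 454: h=12, slot 12 empty → index 12.
Insert 503: h=10, slot 10 empty → index 10.
Insert 995: h=9, slot 9 empty → index 9.
Insert 80: h=12, slot 12 occupied → index 13.
Insert 981: h=12, slots 12,13 occupied → index 14.
Insert 286: h=14, slot 14 occupied → index 15.
Table: [—, —, —, —, —, 923, —, —, —, 995, 503, —, 454, 80, 981, 286, —]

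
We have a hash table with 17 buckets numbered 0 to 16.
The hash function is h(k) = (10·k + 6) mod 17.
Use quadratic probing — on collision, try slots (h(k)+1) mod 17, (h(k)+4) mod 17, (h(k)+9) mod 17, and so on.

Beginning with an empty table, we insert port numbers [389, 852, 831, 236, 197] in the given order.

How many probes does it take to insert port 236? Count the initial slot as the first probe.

Insert 389: h=3, slot 3 empty -> index 3.
Insert 852: h=9, slot 9 empty -> index 9.
Insert 831: h=3, slot 3 occupied -> index 4.
Insert 236: h=3, slots 3,4 occupied -> index 7.
Insert 197: h=4, slot 4 occupied -> index 5.
Table: [_, _, _, 389, 831, 197, _, 236, _, 852, _, _, _, _, _, _, _]

3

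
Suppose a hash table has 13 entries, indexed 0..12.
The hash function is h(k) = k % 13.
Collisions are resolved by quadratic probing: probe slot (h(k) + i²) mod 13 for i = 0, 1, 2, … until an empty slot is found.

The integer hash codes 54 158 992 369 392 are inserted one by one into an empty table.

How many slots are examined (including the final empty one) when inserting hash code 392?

Insert 54: h=2, slot 2 empty → index 2.
Insert 158: h=2, slot 2 occupied → index 3.
Insert 992: h=4, slot 4 empty → index 4.
Insert 369: h=5, slot 5 empty → index 5.
Insert 392: h=2, slots 2,3 occupied → index 6.
Table: [., ., 54, 158, 992, 369, 392, ., ., ., ., ., .]

3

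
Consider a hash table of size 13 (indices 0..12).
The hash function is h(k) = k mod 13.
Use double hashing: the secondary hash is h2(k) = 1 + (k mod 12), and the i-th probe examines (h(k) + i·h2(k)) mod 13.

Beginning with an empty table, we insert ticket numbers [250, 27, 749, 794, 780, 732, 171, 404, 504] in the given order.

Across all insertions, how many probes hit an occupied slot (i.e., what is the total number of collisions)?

4

Insert 250: h=3, slot 3 empty → index 3.
Insert 27: h=1, slot 1 empty → index 1.
Insert 749: h=8, slot 8 empty → index 8.
Insert 794: h=1, h2=3, slot 1 occupied → index 4.
Insert 780: h=0, slot 0 empty → index 0.
Insert 732: h=4, h2=1, slot 4 occupied → index 5.
Insert 171: h=2, slot 2 empty → index 2.
Insert 404: h=1, h2=9, slot 1 occupied → index 10.
Insert 504: h=10, h2=1, slot 10 occupied → index 11.
Table: [780, 27, 171, 250, 794, 732, ∅, ∅, 749, ∅, 404, 504, ∅]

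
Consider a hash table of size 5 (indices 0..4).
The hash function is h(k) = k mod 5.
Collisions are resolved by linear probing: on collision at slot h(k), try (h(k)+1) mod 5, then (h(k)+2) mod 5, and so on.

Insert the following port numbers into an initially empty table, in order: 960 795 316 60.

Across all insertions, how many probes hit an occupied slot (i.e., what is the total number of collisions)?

Insert 960: h=0, slot 0 empty -> index 0.
Insert 795: h=0, slot 0 occupied -> index 1.
Insert 316: h=1, slot 1 occupied -> index 2.
Insert 60: h=0, slots 0,1,2 occupied -> index 3.
Table: [960, 795, 316, 60, ∅]

5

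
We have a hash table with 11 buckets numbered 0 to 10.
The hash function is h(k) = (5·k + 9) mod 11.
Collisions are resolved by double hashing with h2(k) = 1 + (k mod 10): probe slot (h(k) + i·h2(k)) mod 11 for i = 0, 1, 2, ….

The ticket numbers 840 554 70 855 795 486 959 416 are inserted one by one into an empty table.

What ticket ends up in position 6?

Insert 840: h=7, slot 7 empty -> index 7.
Insert 554: h=7, h2=5, slot 7 occupied -> index 1.
Insert 70: h=7, h2=1, slot 7 occupied -> index 8.
Insert 855: h=5, slot 5 empty -> index 5.
Insert 795: h=2, slot 2 empty -> index 2.
Insert 486: h=8, h2=7, slot 8 occupied -> index 4.
Insert 959: h=8, h2=10, slots 8,7 occupied -> index 6.
Insert 416: h=10, slot 10 empty -> index 10.
Table: [∅, 554, 795, ∅, 486, 855, 959, 840, 70, ∅, 416]

959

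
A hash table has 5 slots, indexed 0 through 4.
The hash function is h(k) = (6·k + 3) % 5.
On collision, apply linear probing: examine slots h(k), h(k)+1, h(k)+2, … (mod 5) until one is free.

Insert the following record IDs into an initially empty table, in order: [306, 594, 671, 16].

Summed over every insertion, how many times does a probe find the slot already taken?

3

Insert 306: h=4, slot 4 empty -> index 4.
Insert 594: h=2, slot 2 empty -> index 2.
Insert 671: h=4, slot 4 occupied -> index 0.
Insert 16: h=4, slots 4,0 occupied -> index 1.
Table: [671, 16, 594, _, 306]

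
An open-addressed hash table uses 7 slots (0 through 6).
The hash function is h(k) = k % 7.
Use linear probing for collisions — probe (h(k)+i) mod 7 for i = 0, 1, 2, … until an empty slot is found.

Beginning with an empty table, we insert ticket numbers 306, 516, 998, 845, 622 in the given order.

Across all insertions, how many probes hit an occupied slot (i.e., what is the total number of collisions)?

Insert 306: h=5, slot 5 empty => index 5.
Insert 516: h=5, slot 5 occupied => index 6.
Insert 998: h=4, slot 4 empty => index 4.
Insert 845: h=5, slots 5,6 occupied => index 0.
Insert 622: h=6, slots 6,0 occupied => index 1.
Table: [845, 622, —, —, 998, 306, 516]

5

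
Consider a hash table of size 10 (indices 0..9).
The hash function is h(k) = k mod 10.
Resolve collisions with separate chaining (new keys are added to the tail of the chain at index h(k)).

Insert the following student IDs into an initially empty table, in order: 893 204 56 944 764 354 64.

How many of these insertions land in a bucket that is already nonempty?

4

Insert 893: h=3, bucket 3 empty → new chain.
Insert 204: h=4, bucket 4 empty → new chain.
Insert 56: h=6, bucket 6 empty → new chain.
Insert 944: h=4, bucket 4 nonempty → append to chain.
Insert 764: h=4, bucket 4 nonempty → append to chain.
Insert 354: h=4, bucket 4 nonempty → append to chain.
Insert 64: h=4, bucket 4 nonempty → append to chain.
Final buckets:
0: .
1: .
2: .
3: 893
4: 204 -> 944 -> 764 -> 354 -> 64
5: .
6: 56
7: .
8: .
9: .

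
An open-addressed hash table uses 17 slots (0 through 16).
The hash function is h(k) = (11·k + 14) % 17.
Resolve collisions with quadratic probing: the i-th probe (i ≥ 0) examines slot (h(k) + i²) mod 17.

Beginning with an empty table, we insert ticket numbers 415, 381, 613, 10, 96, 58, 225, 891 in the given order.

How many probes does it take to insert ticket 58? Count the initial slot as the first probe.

415: h=6 => slot 6
381: h=6, probe 6,7 => slot 7
613: h=8 => slot 8
10: h=5 => slot 5
96: h=16 => slot 16
58: h=6, probe 6,7,10 => slot 10
225: h=7, probe 7,8,11 => slot 11
891: h=6, probe 6,7,10,15 => slot 15
Table: [., ., ., ., ., 10, 415, 381, 613, ., 58, 225, ., ., ., 891, 96]

3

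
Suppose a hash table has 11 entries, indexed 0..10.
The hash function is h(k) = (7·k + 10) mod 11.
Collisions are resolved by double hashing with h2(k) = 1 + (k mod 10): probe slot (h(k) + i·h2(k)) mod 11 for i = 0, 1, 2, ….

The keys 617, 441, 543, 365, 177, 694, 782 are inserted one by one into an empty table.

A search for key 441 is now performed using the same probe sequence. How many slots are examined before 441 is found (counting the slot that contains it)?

Insert 617: h=6, slot 6 empty => index 6.
Insert 441: h=6, h2=2, slot 6 occupied => index 8.
Insert 543: h=5, slot 5 empty => index 5.
Insert 365: h=2, slot 2 empty => index 2.
Insert 177: h=6, h2=8, slot 6 occupied => index 3.
Insert 694: h=6, h2=5, slot 6 occupied => index 0.
Insert 782: h=6, h2=3, slot 6 occupied => index 9.
Table: [694, _, 365, 177, _, 543, 617, _, 441, 782, _]
Lookup 441: h=6, h2=2, probe 6,8 → found at 8.

2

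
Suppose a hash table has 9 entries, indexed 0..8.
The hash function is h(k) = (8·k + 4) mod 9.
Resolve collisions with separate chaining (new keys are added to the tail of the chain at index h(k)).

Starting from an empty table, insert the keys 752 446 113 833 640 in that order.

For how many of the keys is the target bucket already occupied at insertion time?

3

Insert 752: h=8, bucket 8 empty -> new chain.
Insert 446: h=8, bucket 8 nonempty -> append to chain.
Insert 113: h=8, bucket 8 nonempty -> append to chain.
Insert 833: h=8, bucket 8 nonempty -> append to chain.
Insert 640: h=3, bucket 3 empty -> new chain.
Final buckets:
0: .
1: .
2: .
3: 640
4: .
5: .
6: .
7: .
8: 752 -> 446 -> 113 -> 833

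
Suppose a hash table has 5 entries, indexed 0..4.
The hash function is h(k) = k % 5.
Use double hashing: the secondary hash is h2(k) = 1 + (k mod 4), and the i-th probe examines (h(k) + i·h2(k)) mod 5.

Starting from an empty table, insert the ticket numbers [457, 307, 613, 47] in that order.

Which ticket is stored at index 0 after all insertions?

47

457: h=2 -> slot 2
307: h=2, h2=4, probe 2,1 -> slot 1
613: h=3 -> slot 3
47: h=2, h2=4, probe 2,1,0 -> slot 0
Table: [47, 307, 457, 613, -]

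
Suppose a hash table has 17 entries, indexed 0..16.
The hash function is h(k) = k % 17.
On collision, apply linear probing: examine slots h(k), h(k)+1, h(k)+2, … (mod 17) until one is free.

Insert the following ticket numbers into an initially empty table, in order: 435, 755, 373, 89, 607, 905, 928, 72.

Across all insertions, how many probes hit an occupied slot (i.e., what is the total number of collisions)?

4

435 hashes to 10; slot 10 is free => place at 10.
755 hashes to 7; slot 7 is free => place at 7.
373 hashes to 16; slot 16 is free => place at 16.
89 hashes to 4; slot 4 is free => place at 4.
607 hashes to 12; slot 12 is free => place at 12.
905 hashes to 4; 4 taken => place at 5.
928 hashes to 10; 10 taken => place at 11.
72 hashes to 4; 4,5 taken => place at 6.
Table: [—, —, —, —, 89, 905, 72, 755, —, —, 435, 928, 607, —, —, —, 373]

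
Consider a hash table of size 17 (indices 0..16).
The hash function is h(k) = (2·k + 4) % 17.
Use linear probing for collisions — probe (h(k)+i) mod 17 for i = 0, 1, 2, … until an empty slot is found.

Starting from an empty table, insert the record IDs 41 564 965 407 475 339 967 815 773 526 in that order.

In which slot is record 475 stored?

41: h=1 -> slot 1
564: h=10 -> slot 10
965: h=13 -> slot 13
407: h=2 -> slot 2
475: h=2, probe 2,3 -> slot 3
339: h=2, probe 2,3,4 -> slot 4
967: h=0 -> slot 0
815: h=2, probe 2,3,4,5 -> slot 5
773: h=3, probe 3,4,5,6 -> slot 6
526: h=2, probe 2,3,4,5,6,7 -> slot 7
Table: [967, 41, 407, 475, 339, 815, 773, 526, -, -, 564, -, -, 965, -, -, -]

3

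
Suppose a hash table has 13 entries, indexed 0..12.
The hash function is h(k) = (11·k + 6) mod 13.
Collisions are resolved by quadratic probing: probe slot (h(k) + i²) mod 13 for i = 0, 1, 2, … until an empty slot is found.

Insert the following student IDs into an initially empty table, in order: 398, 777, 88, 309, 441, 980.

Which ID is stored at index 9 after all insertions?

441

398 hashes to 3; slot 3 is free => place at 3.
777 hashes to 12; slot 12 is free => place at 12.
88 hashes to 12; 12 taken => place at 0.
309 hashes to 12; 12,0,3 taken => place at 8.
441 hashes to 8; 8 taken => place at 9.
980 hashes to 9; 9 taken => place at 10.
Table: [88, ∅, ∅, 398, ∅, ∅, ∅, ∅, 309, 441, 980, ∅, 777]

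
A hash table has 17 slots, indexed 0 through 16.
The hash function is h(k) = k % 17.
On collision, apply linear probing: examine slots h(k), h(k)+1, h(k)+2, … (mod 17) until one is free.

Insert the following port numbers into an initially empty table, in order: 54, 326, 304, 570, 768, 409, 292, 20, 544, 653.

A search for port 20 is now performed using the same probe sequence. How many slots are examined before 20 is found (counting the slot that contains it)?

54: h=3 => slot 3
326: h=3, probe 3,4 => slot 4
304: h=15 => slot 15
570: h=9 => slot 9
768: h=3, probe 3,4,5 => slot 5
409: h=1 => slot 1
292: h=3, probe 3,4,5,6 => slot 6
20: h=3, probe 3,4,5,6,7 => slot 7
544: h=0 => slot 0
653: h=7, probe 7,8 => slot 8
Table: [544, 409, ., 54, 326, 768, 292, 20, 653, 570, ., ., ., ., ., 304, .]
Lookup 20: h=3, probe 3,4,5,6,7 → found at 7.

5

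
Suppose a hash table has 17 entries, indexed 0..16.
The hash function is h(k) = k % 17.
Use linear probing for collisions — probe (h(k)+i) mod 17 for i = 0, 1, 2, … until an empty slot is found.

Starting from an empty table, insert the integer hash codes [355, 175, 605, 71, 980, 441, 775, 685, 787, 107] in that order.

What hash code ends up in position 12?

355: h=15 -> slot 15
175: h=5 -> slot 5
605: h=10 -> slot 10
71: h=3 -> slot 3
980: h=11 -> slot 11
441: h=16 -> slot 16
775: h=10, probe 10,11,12 -> slot 12
685: h=5, probe 5,6 -> slot 6
787: h=5, probe 5,6,7 -> slot 7
107: h=5, probe 5,6,7,8 -> slot 8
Table: [-, -, -, 71, -, 175, 685, 787, 107, -, 605, 980, 775, -, -, 355, 441]

775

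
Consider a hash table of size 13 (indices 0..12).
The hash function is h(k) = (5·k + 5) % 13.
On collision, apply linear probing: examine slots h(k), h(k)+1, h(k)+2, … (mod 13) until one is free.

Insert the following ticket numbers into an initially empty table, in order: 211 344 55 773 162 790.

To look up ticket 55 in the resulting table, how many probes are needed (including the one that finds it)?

2

211 hashes to 7; slot 7 is free => place at 7.
344 hashes to 9; slot 9 is free => place at 9.
55 hashes to 7; 7 taken => place at 8.
773 hashes to 9; 9 taken => place at 10.
162 hashes to 9; 9,10 taken => place at 11.
790 hashes to 3; slot 3 is free => place at 3.
Table: [_, _, _, 790, _, _, _, 211, 55, 344, 773, 162, _]
Lookup 55: h=7, probe 7,8 → found at 8.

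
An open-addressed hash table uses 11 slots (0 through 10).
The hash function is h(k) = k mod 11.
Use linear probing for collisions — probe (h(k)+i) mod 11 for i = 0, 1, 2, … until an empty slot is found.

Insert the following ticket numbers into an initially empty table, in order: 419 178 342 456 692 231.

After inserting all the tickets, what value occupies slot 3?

342

419 hashes to 1; slot 1 is free → place at 1.
178 hashes to 2; slot 2 is free → place at 2.
342 hashes to 1; 1,2 taken → place at 3.
456 hashes to 5; slot 5 is free → place at 5.
692 hashes to 10; slot 10 is free → place at 10.
231 hashes to 0; slot 0 is free → place at 0.
Table: [231, 419, 178, 342, —, 456, —, —, —, —, 692]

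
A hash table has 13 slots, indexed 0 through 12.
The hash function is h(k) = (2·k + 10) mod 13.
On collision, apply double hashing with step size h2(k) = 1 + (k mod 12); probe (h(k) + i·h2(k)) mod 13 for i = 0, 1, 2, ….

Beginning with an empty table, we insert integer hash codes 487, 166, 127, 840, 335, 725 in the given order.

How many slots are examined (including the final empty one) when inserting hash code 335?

2

487 hashes to 9; slot 9 is free → place at 9.
166 hashes to 4; slot 4 is free → place at 4.
127 hashes to 4, h2=8; 4 taken → place at 12.
840 hashes to 0; slot 0 is free → place at 0.
335 hashes to 4, h2=12; 4 taken → place at 3.
725 hashes to 4, h2=6; 4 taken → place at 10.
Table: [840, ∅, ∅, 335, 166, ∅, ∅, ∅, ∅, 487, 725, ∅, 127]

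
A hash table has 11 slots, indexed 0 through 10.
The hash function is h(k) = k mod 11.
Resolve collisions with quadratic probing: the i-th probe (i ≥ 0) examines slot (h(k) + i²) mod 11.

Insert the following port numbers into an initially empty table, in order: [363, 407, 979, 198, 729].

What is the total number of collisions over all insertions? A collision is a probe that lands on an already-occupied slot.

6

Insert 363: h=0, slot 0 empty → index 0.
Insert 407: h=0, slot 0 occupied → index 1.
Insert 979: h=0, slots 0,1 occupied → index 4.
Insert 198: h=0, slots 0,1,4 occupied → index 9.
Insert 729: h=3, slot 3 empty → index 3.
Table: [363, 407, ∅, 729, 979, ∅, ∅, ∅, ∅, 198, ∅]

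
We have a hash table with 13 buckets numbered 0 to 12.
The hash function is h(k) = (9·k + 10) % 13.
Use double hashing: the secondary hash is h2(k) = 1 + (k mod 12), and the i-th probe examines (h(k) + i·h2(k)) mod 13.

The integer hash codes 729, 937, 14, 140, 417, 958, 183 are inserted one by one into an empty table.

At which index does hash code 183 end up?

Insert 729: h=6, slot 6 empty → index 6.
Insert 937: h=6, h2=2, slot 6 occupied → index 8.
Insert 14: h=6, h2=3, slot 6 occupied → index 9.
Insert 140: h=9, h2=9, slot 9 occupied → index 5.
Insert 417: h=6, h2=10, slot 6 occupied → index 3.
Insert 958: h=0, slot 0 empty → index 0.
Insert 183: h=6, h2=4, slot 6 occupied → index 10.
Table: [958, _, _, 417, _, 140, 729, _, 937, 14, 183, _, _]

10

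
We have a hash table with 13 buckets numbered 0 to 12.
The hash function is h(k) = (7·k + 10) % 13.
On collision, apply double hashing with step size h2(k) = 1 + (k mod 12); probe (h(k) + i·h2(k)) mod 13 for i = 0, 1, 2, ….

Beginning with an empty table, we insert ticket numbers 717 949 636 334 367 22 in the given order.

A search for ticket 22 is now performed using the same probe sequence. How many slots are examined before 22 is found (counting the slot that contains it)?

2

Insert 717: h=11, slot 11 empty => index 11.
Insert 949: h=10, slot 10 empty => index 10.
Insert 636: h=3, slot 3 empty => index 3.
Insert 334: h=8, slot 8 empty => index 8.
Insert 367: h=5, slot 5 empty => index 5.
Insert 22: h=8, h2=11, slot 8 occupied => index 6.
Table: [—, —, —, 636, —, 367, 22, —, 334, —, 949, 717, —]
Lookup 22: h=8, h2=11, probe 8,6 → found at 6.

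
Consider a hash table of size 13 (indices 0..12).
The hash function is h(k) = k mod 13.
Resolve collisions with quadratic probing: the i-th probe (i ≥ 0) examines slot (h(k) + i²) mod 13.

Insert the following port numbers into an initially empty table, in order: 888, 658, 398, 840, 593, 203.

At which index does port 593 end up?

888: h=4 => slot 4
658: h=8 => slot 8
398: h=8, probe 8,9 => slot 9
840: h=8, probe 8,9,12 => slot 12
593: h=8, probe 8,9,12,4,11 => slot 11
203: h=8, probe 8,9,12,4,11,7 => slot 7
Table: [_, _, _, _, 888, _, _, 203, 658, 398, _, 593, 840]

11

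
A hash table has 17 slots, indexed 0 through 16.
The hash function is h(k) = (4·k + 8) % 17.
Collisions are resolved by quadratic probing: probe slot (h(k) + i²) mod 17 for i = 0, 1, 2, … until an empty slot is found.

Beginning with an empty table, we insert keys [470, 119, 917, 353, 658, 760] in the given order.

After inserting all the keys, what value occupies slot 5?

658

470: h=1 -> slot 1
119: h=8 -> slot 8
917: h=4 -> slot 4
353: h=9 -> slot 9
658: h=5 -> slot 5
760: h=5, probe 5,6 -> slot 6
Table: [., 470, ., ., 917, 658, 760, ., 119, 353, ., ., ., ., ., ., .]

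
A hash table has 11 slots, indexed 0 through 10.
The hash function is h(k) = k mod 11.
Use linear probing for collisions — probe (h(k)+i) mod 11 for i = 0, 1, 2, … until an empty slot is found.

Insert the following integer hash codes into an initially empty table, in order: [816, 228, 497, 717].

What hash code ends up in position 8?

228

Insert 816: h=2, slot 2 empty => index 2.
Insert 228: h=8, slot 8 empty => index 8.
Insert 497: h=2, slot 2 occupied => index 3.
Insert 717: h=2, slots 2,3 occupied => index 4.
Table: [-, -, 816, 497, 717, -, -, -, 228, -, -]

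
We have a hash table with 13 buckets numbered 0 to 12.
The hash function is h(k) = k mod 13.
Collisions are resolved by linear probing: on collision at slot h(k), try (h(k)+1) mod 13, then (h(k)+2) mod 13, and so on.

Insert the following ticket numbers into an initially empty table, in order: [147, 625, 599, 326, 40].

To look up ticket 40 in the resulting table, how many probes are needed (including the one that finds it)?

5

147: h=4 → slot 4
625: h=1 → slot 1
599: h=1, probe 1,2 → slot 2
326: h=1, probe 1,2,3 → slot 3
40: h=1, probe 1,2,3,4,5 → slot 5
Table: [∅, 625, 599, 326, 147, 40, ∅, ∅, ∅, ∅, ∅, ∅, ∅]
Lookup 40: h=1, probe 1,2,3,4,5 → found at 5.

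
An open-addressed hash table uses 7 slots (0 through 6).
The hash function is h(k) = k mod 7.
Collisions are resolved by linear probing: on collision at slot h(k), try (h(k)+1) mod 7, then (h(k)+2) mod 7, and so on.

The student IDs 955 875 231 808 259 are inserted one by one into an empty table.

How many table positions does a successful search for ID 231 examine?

955: h=3 -> slot 3
875: h=0 -> slot 0
231: h=0, probe 0,1 -> slot 1
808: h=3, probe 3,4 -> slot 4
259: h=0, probe 0,1,2 -> slot 2
Table: [875, 231, 259, 955, 808, ∅, ∅]
Lookup 231: h=0, probe 0,1 → found at 1.

2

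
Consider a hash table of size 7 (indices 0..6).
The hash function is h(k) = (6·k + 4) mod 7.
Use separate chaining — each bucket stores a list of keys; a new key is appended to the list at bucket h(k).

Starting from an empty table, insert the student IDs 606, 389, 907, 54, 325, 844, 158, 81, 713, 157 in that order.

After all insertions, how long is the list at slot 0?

6

606 → bucket 0
389 → bucket 0 (collision)
907 → bucket 0 (collision)
54 → bucket 6
325 → bucket 1
844 → bucket 0 (collision)
158 → bucket 0 (collision)
81 → bucket 0 (collision)
713 → bucket 5
157 → bucket 1 (collision)
Final buckets:
0: 606 -> 389 -> 907 -> 844 -> 158 -> 81
1: 325 -> 157
2: ∅
3: ∅
4: ∅
5: 713
6: 54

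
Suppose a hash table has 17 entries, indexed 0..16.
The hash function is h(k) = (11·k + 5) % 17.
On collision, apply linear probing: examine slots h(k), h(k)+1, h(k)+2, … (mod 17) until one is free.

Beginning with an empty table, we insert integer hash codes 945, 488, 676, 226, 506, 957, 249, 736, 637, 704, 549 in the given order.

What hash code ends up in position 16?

945: h=13 → slot 13
488: h=1 → slot 1
676: h=12 → slot 12
226: h=9 → slot 9
506: h=12, probe 12,13,14 → slot 14
957: h=9, probe 9,10 → slot 10
249: h=7 → slot 7
736: h=9, probe 9,10,11 → slot 11
637: h=8 → slot 8
704: h=14, probe 14,15 → slot 15
549: h=9, probe 9,10,11,12,13,14,15,16 → slot 16
Table: [-, 488, -, -, -, -, -, 249, 637, 226, 957, 736, 676, 945, 506, 704, 549]

549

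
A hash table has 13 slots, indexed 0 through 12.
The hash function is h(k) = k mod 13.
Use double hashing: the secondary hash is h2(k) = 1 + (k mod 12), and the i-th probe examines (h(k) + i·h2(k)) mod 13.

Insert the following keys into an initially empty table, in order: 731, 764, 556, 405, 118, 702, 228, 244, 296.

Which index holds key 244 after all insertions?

731: h=3 → slot 3
764: h=10 → slot 10
556: h=10, h2=5, probe 10,2 → slot 2
405: h=2, h2=10, probe 2,12 → slot 12
118: h=1 → slot 1
702: h=0 → slot 0
228: h=7 → slot 7
244: h=10, h2=5, probe 10,2,7,12,4 → slot 4
296: h=10, h2=9, probe 10,6 → slot 6
Table: [702, 118, 556, 731, 244, -, 296, 228, -, -, 764, -, 405]

4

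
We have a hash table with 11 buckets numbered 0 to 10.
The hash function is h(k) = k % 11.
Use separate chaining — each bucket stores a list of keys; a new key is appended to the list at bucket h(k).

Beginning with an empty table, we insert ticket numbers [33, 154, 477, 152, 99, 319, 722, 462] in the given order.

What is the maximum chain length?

33 → bucket 0
154 → bucket 0 (collision)
477 → bucket 4
152 → bucket 9
99 → bucket 0 (collision)
319 → bucket 0 (collision)
722 → bucket 7
462 → bucket 0 (collision)
Final buckets:
0: 33 -> 154 -> 99 -> 319 -> 462
1: .
2: .
3: .
4: 477
5: .
6: .
7: 722
8: .
9: 152
10: .

5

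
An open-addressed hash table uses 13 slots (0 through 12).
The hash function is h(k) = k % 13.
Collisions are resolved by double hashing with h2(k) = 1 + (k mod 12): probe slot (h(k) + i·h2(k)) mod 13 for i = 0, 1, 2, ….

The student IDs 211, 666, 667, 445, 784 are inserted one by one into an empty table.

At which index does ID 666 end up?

10

Insert 211: h=3, slot 3 empty → index 3.
Insert 666: h=3, h2=7, slot 3 occupied → index 10.
Insert 667: h=4, slot 4 empty → index 4.
Insert 445: h=3, h2=2, slot 3 occupied → index 5.
Insert 784: h=4, h2=5, slot 4 occupied → index 9.
Table: [_, _, _, 211, 667, 445, _, _, _, 784, 666, _, _]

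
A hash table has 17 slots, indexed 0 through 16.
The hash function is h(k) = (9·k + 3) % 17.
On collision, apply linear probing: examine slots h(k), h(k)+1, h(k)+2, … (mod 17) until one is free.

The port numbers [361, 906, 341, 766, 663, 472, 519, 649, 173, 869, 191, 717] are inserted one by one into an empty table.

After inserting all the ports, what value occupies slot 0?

173

361 hashes to 5; slot 5 is free → place at 5.
906 hashes to 14; slot 14 is free → place at 14.
341 hashes to 12; slot 12 is free → place at 12.
766 hashes to 12; 12 taken → place at 13.
663 hashes to 3; slot 3 is free → place at 3.
472 hashes to 1; slot 1 is free → place at 1.
519 hashes to 16; slot 16 is free → place at 16.
649 hashes to 13; 13,14 taken → place at 15.
173 hashes to 13; 13,14,15,16 taken → place at 0.
869 hashes to 4; slot 4 is free → place at 4.
191 hashes to 5; 5 taken → place at 6.
717 hashes to 13; 13,14,15,16,0,1 taken → place at 2.
Table: [173, 472, 717, 663, 869, 361, 191, -, -, -, -, -, 341, 766, 906, 649, 519]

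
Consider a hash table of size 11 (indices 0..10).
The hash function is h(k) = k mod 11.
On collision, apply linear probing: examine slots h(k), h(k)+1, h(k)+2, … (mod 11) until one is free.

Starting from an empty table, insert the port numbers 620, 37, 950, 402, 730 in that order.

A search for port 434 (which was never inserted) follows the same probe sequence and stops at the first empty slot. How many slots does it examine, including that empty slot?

620: h=4 -> slot 4
37: h=4, probe 4,5 -> slot 5
950: h=4, probe 4,5,6 -> slot 6
402: h=6, probe 6,7 -> slot 7
730: h=4, probe 4,5,6,7,8 -> slot 8
Table: [∅, ∅, ∅, ∅, 620, 37, 950, 402, 730, ∅, ∅]
Lookup 434: h=5, probe 5,6,7,8,9 → slot 9 empty, not found.

5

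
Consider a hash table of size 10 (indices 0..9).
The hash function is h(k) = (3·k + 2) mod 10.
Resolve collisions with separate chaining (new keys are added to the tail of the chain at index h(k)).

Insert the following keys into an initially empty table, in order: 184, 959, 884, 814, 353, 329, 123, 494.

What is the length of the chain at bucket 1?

2

Insert 184: h=4, bucket 4 empty -> new chain.
Insert 959: h=9, bucket 9 empty -> new chain.
Insert 884: h=4, bucket 4 nonempty -> append to chain.
Insert 814: h=4, bucket 4 nonempty -> append to chain.
Insert 353: h=1, bucket 1 empty -> new chain.
Insert 329: h=9, bucket 9 nonempty -> append to chain.
Insert 123: h=1, bucket 1 nonempty -> append to chain.
Insert 494: h=4, bucket 4 nonempty -> append to chain.
Final buckets:
0: .
1: 353 -> 123
2: .
3: .
4: 184 -> 884 -> 814 -> 494
5: .
6: .
7: .
8: .
9: 959 -> 329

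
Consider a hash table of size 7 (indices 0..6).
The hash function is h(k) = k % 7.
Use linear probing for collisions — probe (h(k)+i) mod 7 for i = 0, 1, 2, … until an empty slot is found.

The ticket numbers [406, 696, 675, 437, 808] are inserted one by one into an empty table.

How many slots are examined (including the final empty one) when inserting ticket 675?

2

406: h=0 => slot 0
696: h=3 => slot 3
675: h=3, probe 3,4 => slot 4
437: h=3, probe 3,4,5 => slot 5
808: h=3, probe 3,4,5,6 => slot 6
Table: [406, _, _, 696, 675, 437, 808]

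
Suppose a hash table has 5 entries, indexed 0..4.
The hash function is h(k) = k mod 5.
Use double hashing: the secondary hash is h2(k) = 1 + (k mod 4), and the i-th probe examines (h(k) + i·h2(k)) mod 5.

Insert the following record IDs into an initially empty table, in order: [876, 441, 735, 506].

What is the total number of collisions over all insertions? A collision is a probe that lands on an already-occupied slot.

Insert 876: h=1, slot 1 empty -> index 1.
Insert 441: h=1, h2=2, slot 1 occupied -> index 3.
Insert 735: h=0, slot 0 empty -> index 0.
Insert 506: h=1, h2=3, slot 1 occupied -> index 4.
Table: [735, 876, -, 441, 506]

2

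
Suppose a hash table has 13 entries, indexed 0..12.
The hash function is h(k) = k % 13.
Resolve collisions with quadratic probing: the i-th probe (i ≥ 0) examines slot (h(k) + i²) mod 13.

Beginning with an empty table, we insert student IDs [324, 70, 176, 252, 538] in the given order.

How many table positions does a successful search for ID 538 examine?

3

324: h=12 => slot 12
70: h=5 => slot 5
176: h=7 => slot 7
252: h=5, probe 5,6 => slot 6
538: h=5, probe 5,6,9 => slot 9
Table: [—, —, —, —, —, 70, 252, 176, —, 538, —, —, 324]
Lookup 538: h=5, probe 5,6,9 → found at 9.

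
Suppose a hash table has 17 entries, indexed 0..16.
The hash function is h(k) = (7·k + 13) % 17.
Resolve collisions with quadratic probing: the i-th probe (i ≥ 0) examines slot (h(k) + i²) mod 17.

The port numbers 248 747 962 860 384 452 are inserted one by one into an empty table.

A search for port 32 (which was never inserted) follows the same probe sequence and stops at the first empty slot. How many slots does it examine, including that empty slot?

2

248 hashes to 15; slot 15 is free -> place at 15.
747 hashes to 6; slot 6 is free -> place at 6.
962 hashes to 15; 15 taken -> place at 16.
860 hashes to 15; 15,16 taken -> place at 2.
384 hashes to 15; 15,16,2 taken -> place at 7.
452 hashes to 15; 15,16,2,7 taken -> place at 14.
Table: [-, -, 860, -, -, -, 747, 384, -, -, -, -, -, -, 452, 248, 962]
Lookup 32: h=16, probe 16,0 → slot 0 empty, not found.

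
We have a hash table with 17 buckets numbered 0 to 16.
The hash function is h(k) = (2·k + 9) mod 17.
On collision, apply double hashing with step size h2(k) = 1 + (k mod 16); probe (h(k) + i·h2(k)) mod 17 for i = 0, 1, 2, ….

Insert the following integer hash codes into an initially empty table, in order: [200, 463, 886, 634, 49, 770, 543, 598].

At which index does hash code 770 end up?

200 hashes to 1; slot 1 is free -> place at 1.
463 hashes to 0; slot 0 is free -> place at 0.
886 hashes to 13; slot 13 is free -> place at 13.
634 hashes to 2; slot 2 is free -> place at 2.
49 hashes to 5; slot 5 is free -> place at 5.
770 hashes to 2, h2=3; 2,5 taken -> place at 8.
543 hashes to 7; slot 7 is free -> place at 7.
598 hashes to 15; slot 15 is free -> place at 15.
Table: [463, 200, 634, ∅, ∅, 49, ∅, 543, 770, ∅, ∅, ∅, ∅, 886, ∅, 598, ∅]

8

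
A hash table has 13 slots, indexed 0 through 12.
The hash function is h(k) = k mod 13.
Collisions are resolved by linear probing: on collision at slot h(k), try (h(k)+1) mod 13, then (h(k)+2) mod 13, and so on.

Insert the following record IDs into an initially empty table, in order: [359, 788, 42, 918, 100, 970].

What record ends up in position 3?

42

359: h=8 => slot 8
788: h=8, probe 8,9 => slot 9
42: h=3 => slot 3
918: h=8, probe 8,9,10 => slot 10
100: h=9, probe 9,10,11 => slot 11
970: h=8, probe 8,9,10,11,12 => slot 12
Table: [∅, ∅, ∅, 42, ∅, ∅, ∅, ∅, 359, 788, 918, 100, 970]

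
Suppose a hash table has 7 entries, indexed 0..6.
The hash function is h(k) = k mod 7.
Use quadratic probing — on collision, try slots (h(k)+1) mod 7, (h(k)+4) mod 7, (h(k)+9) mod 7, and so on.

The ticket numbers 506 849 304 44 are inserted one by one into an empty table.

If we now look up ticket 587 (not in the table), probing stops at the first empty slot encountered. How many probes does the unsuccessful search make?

506 hashes to 2; slot 2 is free -> place at 2.
849 hashes to 2; 2 taken -> place at 3.
304 hashes to 3; 3 taken -> place at 4.
44 hashes to 2; 2,3 taken -> place at 6.
Table: [—, —, 506, 849, 304, —, 44]
Lookup 587: h=6, probe 6,0 → slot 0 empty, not found.

2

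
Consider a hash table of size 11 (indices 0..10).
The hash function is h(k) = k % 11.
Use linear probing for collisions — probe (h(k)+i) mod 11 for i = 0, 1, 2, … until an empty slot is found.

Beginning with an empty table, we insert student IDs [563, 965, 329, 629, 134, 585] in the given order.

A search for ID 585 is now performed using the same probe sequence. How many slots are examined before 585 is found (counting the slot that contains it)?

4

563: h=2 => slot 2
965: h=8 => slot 8
329: h=10 => slot 10
629: h=2, probe 2,3 => slot 3
134: h=2, probe 2,3,4 => slot 4
585: h=2, probe 2,3,4,5 => slot 5
Table: [., ., 563, 629, 134, 585, ., ., 965, ., 329]
Lookup 585: h=2, probe 2,3,4,5 → found at 5.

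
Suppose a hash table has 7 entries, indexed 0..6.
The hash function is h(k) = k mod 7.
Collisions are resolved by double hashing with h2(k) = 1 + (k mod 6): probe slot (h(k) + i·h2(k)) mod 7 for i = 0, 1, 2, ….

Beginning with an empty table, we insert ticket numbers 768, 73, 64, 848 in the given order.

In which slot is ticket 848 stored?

768 hashes to 5; slot 5 is free => place at 5.
73 hashes to 3; slot 3 is free => place at 3.
64 hashes to 1; slot 1 is free => place at 1.
848 hashes to 1, h2=3; 1 taken => place at 4.
Table: [∅, 64, ∅, 73, 848, 768, ∅]

4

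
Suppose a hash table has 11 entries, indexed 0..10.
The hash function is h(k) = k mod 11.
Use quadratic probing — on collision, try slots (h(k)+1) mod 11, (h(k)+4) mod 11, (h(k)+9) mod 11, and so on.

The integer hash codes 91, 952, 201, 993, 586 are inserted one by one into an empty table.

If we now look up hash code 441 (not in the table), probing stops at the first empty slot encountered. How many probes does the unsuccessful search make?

2

Insert 91: h=3, slot 3 empty -> index 3.
Insert 952: h=6, slot 6 empty -> index 6.
Insert 201: h=3, slot 3 occupied -> index 4.
Insert 993: h=3, slots 3,4 occupied -> index 7.
Insert 586: h=3, slots 3,4,7 occupied -> index 1.
Table: [., 586, ., 91, 201, ., 952, 993, ., ., .]
Lookup 441: h=1, probe 1,2 → slot 2 empty, not found.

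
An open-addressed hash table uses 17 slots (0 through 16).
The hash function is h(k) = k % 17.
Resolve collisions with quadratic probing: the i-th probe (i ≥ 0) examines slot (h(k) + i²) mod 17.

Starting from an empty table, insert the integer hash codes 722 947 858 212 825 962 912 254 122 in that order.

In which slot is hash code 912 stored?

15

722: h=8 => slot 8
947: h=12 => slot 12
858: h=8, probe 8,9 => slot 9
212: h=8, probe 8,9,12,0 => slot 0
825: h=9, probe 9,10 => slot 10
962: h=10, probe 10,11 => slot 11
912: h=11, probe 11,12,15 => slot 15
254: h=16 => slot 16
122: h=3 => slot 3
Table: [212, -, -, 122, -, -, -, -, 722, 858, 825, 962, 947, -, -, 912, 254]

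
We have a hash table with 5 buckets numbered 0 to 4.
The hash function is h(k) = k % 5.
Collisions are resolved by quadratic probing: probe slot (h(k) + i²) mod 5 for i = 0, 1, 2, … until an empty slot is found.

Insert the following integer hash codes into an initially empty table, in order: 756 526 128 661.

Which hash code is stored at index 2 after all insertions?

756 hashes to 1; slot 1 is free => place at 1.
526 hashes to 1; 1 taken => place at 2.
128 hashes to 3; slot 3 is free => place at 3.
661 hashes to 1; 1,2 taken => place at 0.
Table: [661, 756, 526, 128, —]

526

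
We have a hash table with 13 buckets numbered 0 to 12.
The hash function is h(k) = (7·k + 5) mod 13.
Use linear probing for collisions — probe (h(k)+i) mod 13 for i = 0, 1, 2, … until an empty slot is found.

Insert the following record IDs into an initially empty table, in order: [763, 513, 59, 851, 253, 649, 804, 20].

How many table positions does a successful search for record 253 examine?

763 hashes to 3; slot 3 is free => place at 3.
513 hashes to 8; slot 8 is free => place at 8.
59 hashes to 2; slot 2 is free => place at 2.
851 hashes to 8; 8 taken => place at 9.
253 hashes to 8; 8,9 taken => place at 10.
649 hashes to 11; slot 11 is free => place at 11.
804 hashes to 4; slot 4 is free => place at 4.
20 hashes to 2; 2,3,4 taken => place at 5.
Table: [., ., 59, 763, 804, 20, ., ., 513, 851, 253, 649, .]
Lookup 253: h=8, probe 8,9,10 → found at 10.

3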